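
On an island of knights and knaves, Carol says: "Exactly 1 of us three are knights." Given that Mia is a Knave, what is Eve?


Carol claims exactly 1 knights among Carol, Mia, Eve.
Given: Mia is a Knave.

Case 1: Carol is a Knight (tells truth)
  Then exactly 1 of the three are knights.
  Counting Carol, Mia: 1 knight(s) so far. Need 0 more → Eve = Knave.
Case 2: Carol is a Knave (lies)
  Then the count is NOT 1.
  If Eve = Knight, count = 1 = 1 → claim would be true, contradicts lie.
  If Eve = Knave, count = 0 ≠ 1 → lie confirmed ✓

Eve is a Knave.

Knave


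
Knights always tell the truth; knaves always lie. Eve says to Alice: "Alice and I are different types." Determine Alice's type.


Eve says: "Alice and I are different types."
Case 1: Eve is a Knight (truth-teller)
  Statement is true → they ARE different → Alice is a Knave
Case 2: Eve is a Knave (liar)
  Statement is false → they are NOT different → Alice is a Knave
In both cases, Alice is a Knave.

Knave


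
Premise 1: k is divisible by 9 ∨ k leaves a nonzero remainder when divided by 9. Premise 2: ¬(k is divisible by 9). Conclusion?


Disjunctive syllogism: P ∨ Q, ¬P ⊢ Q
Disjunction: k is divisible by 9 ∨ k leaves a nonzero remainder when divided by 9
We know it is not the case that k is divisible by 9.
By disjunctive syllogism, the other disjunct must be true.

k leaves a nonzero remainder when divided by 9


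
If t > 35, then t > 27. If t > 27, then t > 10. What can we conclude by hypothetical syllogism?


Hypothetical syllogism: P → Q, Q → R ⊢ P → R
Premise 1: t > 35 → t > 27
Premise 2: t > 27 → t > 10
Chain the implications: the middle term (t > 27) links the two.
Conclusion: If t > 35, then t > 10.

If t > 35, then t > 10.


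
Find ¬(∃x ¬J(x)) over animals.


Original: ∃x ¬J(x)
Rule: ¬∀→∃, ¬∃→∀, negate predicate.
Negation: ∀x J(x)

∀x J(x)


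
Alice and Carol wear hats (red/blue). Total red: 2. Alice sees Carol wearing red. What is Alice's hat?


Total red = 2, Carol = red
Red accounted for: 1
Remaining for Alice: 1
Alice's hat is red.

red


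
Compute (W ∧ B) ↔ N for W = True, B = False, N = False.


W = True, B = False, N = False
Step 1: W ∧ B = True AND False = False
Step 2: (False) ↔ N: true when both sides have same truth value.
Result: False ↔ False = True

True


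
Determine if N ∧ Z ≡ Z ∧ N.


Expression 1: N ∧ Z
Expression 2: Z ∧ N
Truth table (N Z | Expr1 Expr2):
  T T |   T     T
  T F |   F     F
  F T |   F     F
  F F |   F     F
All 4 rows agree, so the expressions are logically equivalent.

Yes


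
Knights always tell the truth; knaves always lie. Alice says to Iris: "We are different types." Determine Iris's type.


Alice says: "We are different types."
Case 1: Alice is a Knight (truth-teller)
  Statement is true → they ARE different → Iris is a Knave
Case 2: Alice is a Knave (liar)
  Statement is false → they are NOT different → Iris is a Knave
In both cases, Iris is a Knave.

Knave


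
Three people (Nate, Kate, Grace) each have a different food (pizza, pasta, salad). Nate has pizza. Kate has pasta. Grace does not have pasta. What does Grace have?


From clues:
  Nate → pizza
  Kate → pasta
By elimination, Grace gets the remaining.

salad


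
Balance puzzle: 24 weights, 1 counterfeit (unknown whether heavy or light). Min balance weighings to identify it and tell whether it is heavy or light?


Let n = 24. 48 possibilities (n weights × lighter/heavier); each weighing has 3 outcomes.
Bound for k weighings: say the first weighing puts j weights on each pan. If it tips, the 2j weighed weights remain suspects (each with a known direction) and k-1 weighings give 3^(k-1) outcomes; 3^(k-1) is odd, so 2j ≤ 3^(k-1) - 1. If it balances, the n - 2j unweighed weights remain with direction unknown: 2(n - 2j) ≤ 3^(k-1) - 1 by the same parity argument. Adding, n ≤ (3^(k-1) - 1) + (3^(k-1) - 1)/2 = (3^k - 3)/2, and the classical three-group strategy achieves this (3 weights in 2 weighings, 12 in 3, 39 in 4, 120 in 5).
So we need the smallest k with (3^k - 3)/2 ≥ 24.
k = 3: (3^3 - 3)/2 = 12 < 24 ✗
k = 4: (3^4 - 3)/2 = 39 ≥ 24 ✓

4


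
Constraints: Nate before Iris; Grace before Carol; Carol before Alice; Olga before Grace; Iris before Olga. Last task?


Constraints: Nate before Iris; Grace before Carol; Carol before Alice; Olga before Grace; Iris before Olga
The last task can have nothing scheduled after it, so it must never appear on the left of a 'before'.
Tasks appearing before some other task: Nate, Grace, Carol, Olga, Iris.
The only task not in that list is Alice → it is last.

Alice


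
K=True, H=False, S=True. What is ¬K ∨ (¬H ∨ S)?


K = True, H = False, S = True
Expression: ¬K ∨ (¬H ∨ S)
Step 1: ¬H = NOT False = True
Step 2: ¬H ∨ S = True OR True = True
Step 3: ¬K = NOT True = False
Step 4: (False) ∨ (True) = False OR True = True

True


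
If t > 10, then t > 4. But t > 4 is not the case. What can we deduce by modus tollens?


Modus tollens: P → Q, ¬Q ⊢ ¬P
P: t > 10
Q: t > 4
We have P → Q and Q is false.
By modus tollens, P must be false.

It is not the case that t > 10


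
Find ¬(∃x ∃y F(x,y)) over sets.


Original: ∃x ∃y F(x,y)
Rule: ¬∀→∃, ¬∃→∀, negate predicate.
Negation: ∀x ∀y ¬F(x,y)

∀x ∀y ¬F(x,y)


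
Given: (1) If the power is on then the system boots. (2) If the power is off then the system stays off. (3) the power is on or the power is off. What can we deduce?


Constructive dilemma: (P → Q) ∧ (R → S), P ∨ R ⊢ Q ∨ S
Premise 1: the power is on → the system boots
Premise 2: the power is off → the system stays off
Premise 3: the power is on ∨ the power is off
Case 1: Assuming the power is on, then by Premise 1, the system boots.
Case 2: Assuming the power is off, then by Premise 2, the system stays off.
Since one of the power is on or the power is off must hold, we get the system boots or the system stays off.

The system boots or the system stays off.


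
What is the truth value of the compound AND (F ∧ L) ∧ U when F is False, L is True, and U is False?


F = False, L = True, U = False
Step 1: F ∧ L = False AND True = False
Step 2: False ∧ U = False AND False = False
AND is true only when ALL operands are true.

False


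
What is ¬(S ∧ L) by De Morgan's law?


De Morgan's law: ¬(P ∧ Q) ≡ ¬P ∨ ¬Q
¬(S ∧ L) = ¬S ∨ ¬L

¬S ∨ ¬L


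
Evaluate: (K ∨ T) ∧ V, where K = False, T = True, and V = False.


K = False, T = True, V = False
Step 1: K ∨ T = False OR True = True
Step 2: True ∧ V = True AND False = False
OR is true when at least one operand is true; AND requires both.

False


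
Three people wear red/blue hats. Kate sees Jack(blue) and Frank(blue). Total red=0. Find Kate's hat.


Total red = 0, seen red = 0
Own red = 0 - 0 = 0
Kate's hat is blue.

blue


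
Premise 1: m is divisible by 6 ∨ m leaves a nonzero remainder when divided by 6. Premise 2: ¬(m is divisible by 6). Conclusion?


Disjunctive syllogism: P ∨ Q, ¬P ⊢ Q
Disjunction: m is divisible by 6 ∨ m leaves a nonzero remainder when divided by 6
We know it is not the case that m is divisible by 6.
By disjunctive syllogism, the other disjunct must be true.

m leaves a nonzero remainder when divided by 6


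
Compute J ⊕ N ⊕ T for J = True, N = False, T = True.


J = True, N = False, T = True
Step 1: J ⊕ N = True XOR False = True
Step 2: True ⊕ T = True XOR True = False
XOR is true when an odd number of operands are true.

False


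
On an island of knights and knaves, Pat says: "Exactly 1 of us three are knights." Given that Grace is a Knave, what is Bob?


Pat claims exactly 1 knights among Pat, Grace, Bob.
Given: Grace is a Knave.

Case 1: Pat is a Knight (tells truth)
  Then exactly 1 of the three are knights.
  Counting Pat, Grace: 1 knight(s) so far. Need 0 more → Bob = Knave.
Case 2: Pat is a Knave (lies)
  Then the count is NOT 1.
  If Bob = Knight, count = 1 = 1 → claim would be true, contradicts lie.
  If Bob = Knave, count = 0 ≠ 1 → lie confirmed ✓

Bob is a Knave.

Knave


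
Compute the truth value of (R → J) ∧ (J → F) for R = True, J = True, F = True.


R = True, J = True, F = True
Step 1: R → J is false only when R=True and J=False. Result: True
Step 2: J → F is false only when J=True and F=False. Result: True
Step 3: True ∧ True = True

True


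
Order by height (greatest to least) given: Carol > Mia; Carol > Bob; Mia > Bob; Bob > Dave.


Constraints: Carol > Mia; Carol > Bob; Mia > Bob; Bob > Dave
Method: at each step, the next-highest is the one remaining person who never appears on the smaller side of a constraint between remaining people.
  Step 1: remaining {Carol, Mia, Dave, Bob}; on the smaller side: {Mia, Dave, Bob} → Carol is next (Carol > Mia; Carol > Bob).
  Step 2: remaining {Mia, Dave, Bob}; on the smaller side: {Dave, Bob} → Mia is next (Mia > Bob).
  Step 3: remaining {Dave, Bob}; on the smaller side: {Dave} → Bob is next (Bob > Dave).
  Step 4: only Dave remains → lowest.
Final ranking (highest to lowest):

Carol > Mia > Bob > Dave


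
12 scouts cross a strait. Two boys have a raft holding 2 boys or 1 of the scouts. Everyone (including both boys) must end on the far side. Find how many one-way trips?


Per crossing of one of the scouts: boys→, one←, one of the scouts→, one← = 4 trips
12 × 4 = 48, + 1 final boys→ = 49
Minimum trips = 49

49


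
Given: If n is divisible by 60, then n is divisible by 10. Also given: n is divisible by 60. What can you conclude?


Modus ponens: P → Q, P ⊢ Q
P: n is divisible by 60
Q: n is divisible by 10
We have P → Q and P is true.
By modus ponens, Q must be true.

n is divisible by 10


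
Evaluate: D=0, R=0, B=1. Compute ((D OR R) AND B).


D OR R = 0|0 = 0
0 AND 1 = 0

0


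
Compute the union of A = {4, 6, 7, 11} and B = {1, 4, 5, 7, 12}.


A = {4, 6, 7, 11}
B = {1, 4, 5, 7, 12}
Operation: union
All elements combined: 1, 4, 5, 6, 7, 11, 12

{1, 4, 5, 6, 7, 11, 12}


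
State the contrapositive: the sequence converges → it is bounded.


Original: If the sequence converges, then it is bounded
Contrapositive: If ¬Q, then ¬P
Negate Q: not (it is bounded)
Negate P: not (the sequence converges)

If not (it is bounded), then not (the sequence converges).


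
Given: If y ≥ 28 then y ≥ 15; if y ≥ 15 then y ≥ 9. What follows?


Hypothetical syllogism: P → Q, Q → R ⊢ P → R
Premise 1: y ≥ 28 → y ≥ 15
Premise 2: y ≥ 15 → y ≥ 9
Chain the implications: the middle term (y ≥ 15) links the two.
Conclusion: If y ≥ 28, then y ≥ 9.

If y ≥ 28, then y ≥ 9.


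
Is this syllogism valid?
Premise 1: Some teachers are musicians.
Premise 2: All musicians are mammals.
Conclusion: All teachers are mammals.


Premise 1: Some teachers are musicians.
Premise 2: All musicians are mammals.
Conclusion: All teachers are mammals.
Fallacy: illicit minor. The minor term (teachers) is distributed in the conclusion ('All teachers ...') but undistributed in its premise ('Some teachers are musicians' doesn't cover all teachers).
Only 'Some teachers are mammals' follows, not 'All'.

Invalid


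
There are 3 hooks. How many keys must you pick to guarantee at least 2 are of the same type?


Pigeonhole: to guarantee k in one of n categories, need (k-1)×n + 1.
k = 2, n = 3
Minimum = (2-1) × 3 + 1 = 1 × 3 + 1

4


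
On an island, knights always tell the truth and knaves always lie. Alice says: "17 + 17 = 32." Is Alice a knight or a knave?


Statement: "17 + 17 = 32."
Actual: 17 + 17 = 34
Claimed: 32
Statement is FALSE → Alice lies → Knave

Knave


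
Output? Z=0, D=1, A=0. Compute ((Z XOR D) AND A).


Z XOR D = 0^1 = 1
1 AND 0 = 0

0


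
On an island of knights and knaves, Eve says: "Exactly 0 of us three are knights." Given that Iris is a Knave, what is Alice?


Eve claims exactly 0 knights among Eve, Iris, Alice.
Given: Iris is a Knave.

Case 1: Eve is a Knight (tells truth)
  Then exactly 0 of the three are knights.
  Counting Eve, Iris: 1 knight(s) so far. Need -1 more → impossible.
Case 2: Eve is a Knave (lies)
  Then the count is NOT 0.
  If Alice = Knave, count = 0 = 0 → claim would be true, contradicts lie.
  If Alice = Knight, count = 1 ≠ 0 → lie confirmed ✓

Alice is a Knight.

Knight


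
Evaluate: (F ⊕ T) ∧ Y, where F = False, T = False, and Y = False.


F = False, T = False, Y = False
Step 1: F ⊕ T = False XOR False = False
Step 2: False ∧ Y = False AND False = False
XOR true when exactly one of F,T is true; then AND with Y.

False


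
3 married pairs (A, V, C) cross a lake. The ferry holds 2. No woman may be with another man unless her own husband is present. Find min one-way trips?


Label couples A, V, C (H = husband, W = wife).
Counting alone: 6 people, the ferry carries 2 and someone must bring it back, so each round trip nets at most +1 on the far side until the last crossing → at least 9 trips. The jealousy constraint makes 9 impossible; the shortest valid schedule has 11:
1. WA+WV →  (far: WA,WV; near: HA,HV,HC,WC)
2. WA ←       (far: WV; near: HA,HV,HC,WA,WC)
3. WA+WC →  (far: WA,WV,WC; near: HA,HV,HC)
4. WA ←       (far: WV,WC; near: HA,HV,HC,WA)
5. HV+HC →  (far: HV,WV,HC,WC; near: HA,WA)
6. HV+WV ←  (far: HC,WC; near: HA,WA,HV,WV)
7. HA+HV →  (far: HA,HV,HC,WC; near: WA,WV)
8. WC ←       (far: HA,HV,HC; near: WA,WV,WC)
9. WA+WV →  (far: HA,WA,HV,WV,HC; near: WC)
10. HC ←      (far: HA,WA,HV,WV; near: HC,WC)
11. HC+WC → (far: all six; near: empty)
In every state each wife is either with her husband or with no other man.
Minimum trips = 11

11


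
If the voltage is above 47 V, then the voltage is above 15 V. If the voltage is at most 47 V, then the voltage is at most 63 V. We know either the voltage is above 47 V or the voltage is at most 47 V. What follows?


Constructive dilemma: (P → Q) ∧ (R → S), P ∨ R ⊢ Q ∨ S
Premise 1: the voltage is above 47 V → the voltage is above 15 V
Premise 2: the voltage is at most 47 V → the voltage is at most 63 V
Premise 3: the voltage is above 47 V ∨ the voltage is at most 47 V
Case 1: Assuming the voltage is above 47 V, then by Premise 1, the voltage is above 15 V.
Case 2: Assuming the voltage is at most 47 V, then by Premise 2, the voltage is at most 63 V.
Since one of the voltage is above 47 V or the voltage is at most 47 V must hold, we get the voltage is above 15 V or the voltage is at most 63 V.

The voltage is above 15 V or the voltage is at most 63 V.


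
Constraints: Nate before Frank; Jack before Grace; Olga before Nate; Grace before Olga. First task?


Constraints: Nate before Frank; Jack before Grace; Olga before Nate; Grace before Olga
The first task can have nothing scheduled before it, so it must never appear on the right of a 'before'.
Tasks appearing after some 'before': Frank, Grace, Nate, Olga.
The only task not in that list is Jack → it is first.

Jack


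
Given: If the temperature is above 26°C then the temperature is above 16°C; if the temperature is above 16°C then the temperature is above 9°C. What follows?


Hypothetical syllogism: P → Q, Q → R ⊢ P → R
Premise 1: the temperature is above 26°C → the temperature is above 16°C
Premise 2: the temperature is above 16°C → the temperature is above 9°C
Chain the implications: the middle term (the temperature is above 16°C) links the two.
Conclusion: If the temperature is above 26°C, then the temperature is above 9°C.

If the temperature is above 26°C, then the temperature is above 9°C.


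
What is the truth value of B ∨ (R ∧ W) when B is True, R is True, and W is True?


B = True, R = True, W = True
Step 1: R ∧ W = True AND True = True
Step 2: B ∨ True = True OR True = True
AND evaluated first (higher precedence); then OR applied.

True


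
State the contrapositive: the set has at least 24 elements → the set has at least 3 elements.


Original: If the set has at least 24 elements, then the set has at least 3 elements
Contrapositive: If ¬Q, then ¬P
Negate Q: not (the set has at least 3 elements)
Negate P: not (the set has at least 24 elements)

If not (the set has at least 3 elements), then not (the set has at least 24 elements).


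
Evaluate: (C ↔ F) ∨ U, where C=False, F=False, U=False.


C = False, F = False, U = False
Expression: (C ↔ F) ∨ U
Step 1: C ↔ F = (False iff False) (true when values match) = True
Step 2: (True) ∨ U = True OR False = True

True


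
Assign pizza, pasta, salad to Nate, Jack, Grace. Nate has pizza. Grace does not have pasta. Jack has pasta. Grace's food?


From clues:
  Jack → pasta
  Nate → pizza
By elimination, Grace gets the remaining.

salad


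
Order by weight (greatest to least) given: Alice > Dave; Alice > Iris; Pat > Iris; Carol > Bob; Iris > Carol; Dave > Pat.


Constraints: Alice > Dave; Alice > Iris; Pat > Iris; Carol > Bob; Iris > Carol; Dave > Pat
Method: at each step, the next-highest is the one remaining person who never appears on the smaller side of a constraint between remaining people.
  Step 1: remaining {Dave, Carol, Iris, Bob, Pat, Alice}; on the smaller side: {Dave, Carol, Iris, Bob, Pat} → Alice is next (Alice > Dave; Alice > Iris).
  Step 2: remaining {Dave, Carol, Iris, Bob, Pat}; on the smaller side: {Carol, Iris, Bob, Pat} → Dave is next (Dave > Pat).
  Step 3: remaining {Carol, Iris, Bob, Pat}; on the smaller side: {Carol, Iris, Bob} → Pat is next (Pat > Iris).
  Step 4: remaining {Carol, Iris, Bob}; on the smaller side: {Carol, Bob} → Iris is next (Iris > Carol).
  Step 5: remaining {Carol, Bob}; on the smaller side: {Bob} → Carol is next (Carol > Bob).
  Step 6: only Bob remains → lowest.
Final ranking (highest to lowest):

Alice > Dave > Pat > Iris > Carol > Bob


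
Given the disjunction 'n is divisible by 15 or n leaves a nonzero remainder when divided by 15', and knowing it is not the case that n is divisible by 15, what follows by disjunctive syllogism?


Disjunctive syllogism: P ∨ Q, ¬P ⊢ Q
Disjunction: n is divisible by 15 ∨ n leaves a nonzero remainder when divided by 15
We know it is not the case that n is divisible by 15.
By disjunctive syllogism, the other disjunct must be true.

n leaves a nonzero remainder when divided by 15


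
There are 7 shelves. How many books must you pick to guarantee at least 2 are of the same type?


Pigeonhole: to guarantee k in one of n categories, need (k-1)×n + 1.
k = 2, n = 7
Minimum = (2-1) × 7 + 1 = 1 × 7 + 1

8


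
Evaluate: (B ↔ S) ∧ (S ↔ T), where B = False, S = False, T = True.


B = False, S = False, T = True
Step 1: B ↔ S is true when B and S have the same value. Result: True
Step 2: S ↔ T is true when S and T have the same value. Result: False
Step 3: True ∧ False = False

False


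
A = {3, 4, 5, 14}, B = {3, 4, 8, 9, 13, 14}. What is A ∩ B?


A = {3, 4, 5, 14}
B = {3, 4, 8, 9, 13, 14}
Operation: intersection
Elements in both: 3, 4, 14

{3, 4, 14}


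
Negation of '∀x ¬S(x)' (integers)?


Original: ∀x ¬S(x)
Rule: ¬∀→∃, ¬∃→∀, negate predicate.
Negation: ∃x S(x)

∃x S(x)


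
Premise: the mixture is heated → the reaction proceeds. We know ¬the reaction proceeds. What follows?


Modus tollens: P → Q, ¬Q ⊢ ¬P
P: the mixture is heated
Q: the reaction proceeds
We have P → Q and Q is false.
By modus tollens, P must be false.

It is not the case that the mixture is heated


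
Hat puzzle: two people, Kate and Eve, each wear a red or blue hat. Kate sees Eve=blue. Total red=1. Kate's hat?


Total red = 1, Eve = blue
Red accounted for: 0
Remaining for Kate: 1
Kate's hat is red.

red


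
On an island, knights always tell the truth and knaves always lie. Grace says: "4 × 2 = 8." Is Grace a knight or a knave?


Statement: "4 × 2 = 8."
Actual: 4 × 2 = 8
Claimed: 8
Statement is TRUE → Grace tells the truth → Knight

Knight


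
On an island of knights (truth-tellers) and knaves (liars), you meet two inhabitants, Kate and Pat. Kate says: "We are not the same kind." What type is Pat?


Kate says: "We are not the same kind."
Case 1: Kate is a Knight (truth-teller)
  Statement is true → they ARE different → Pat is a Knave
Case 2: Kate is a Knave (liar)
  Statement is false → they are NOT different → Pat is a Knave
In both cases, Pat is a Knave.

Knave


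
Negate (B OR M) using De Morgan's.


De Morgan's law: ¬(P ∨ Q) ≡ ¬P ∧ ¬Q
¬(B ∨ M) = ¬B ∧ ¬M

¬B ∧ ¬M


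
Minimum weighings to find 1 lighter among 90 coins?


Each weighing has 3 outcomes (left heavy / balance / right heavy), so k weighings distinguish at most 3^k cases; splitting into three near-equal groups achieves this.
Need 3^k ≥ 90: 3^4 = 81 < 90 ≤ 3^5 = 243
k = ⌈log₃(90)⌉ = 5

5


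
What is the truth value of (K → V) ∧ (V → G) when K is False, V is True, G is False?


K = False, V = True, G = False
Step 1: K → V is false only when K=True and V=False. Result: True
Step 2: V → G is false only when V=True and G=False. Result: False
Step 3: True ∧ False = False

False


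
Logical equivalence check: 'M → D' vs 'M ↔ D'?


Expression 1: M → D
Expression 2: M ↔ D
Truth table (M D | Expr1 Expr2):
  T T |   T     T
  T F |   F     F
  F T |   T     F   ← differ
  F F |   T     T
Counterexample: M=F, D=T gives Expr1 = T but Expr2 = F, so the expressions are NOT logically equivalent.

No


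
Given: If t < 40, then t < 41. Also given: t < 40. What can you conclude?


Modus ponens: P → Q, P ⊢ Q
P: t < 40
Q: t < 41
We have P → Q and P is true.
By modus ponens, Q must be true.

t < 41


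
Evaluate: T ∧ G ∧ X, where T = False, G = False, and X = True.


T = False, G = False, X = True
Step 1: T ∧ G = False AND False = False
Step 2: (False) ∧ X = (False) AND True = False
AND is true only when ALL operands are true.

False


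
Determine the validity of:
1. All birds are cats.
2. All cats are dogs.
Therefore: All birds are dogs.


Premise 1: All birds are cats.
Premise 2: All cats are dogs.
Conclusion: All birds are dogs.
Barbara syllogism (AAA-1): All A are B, All B are C → All A are C.
Middle term (cats) distributed in premise 2.

Valid


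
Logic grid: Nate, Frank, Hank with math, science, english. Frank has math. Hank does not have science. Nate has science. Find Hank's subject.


From clues:
  Frank → math
  Nate → science
By elimination, Hank gets the remaining.

english


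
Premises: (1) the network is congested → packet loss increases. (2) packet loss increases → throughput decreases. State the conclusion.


Hypothetical syllogism: P → Q, Q → R ⊢ P → R
Premise 1: the network is congested → packet loss increases
Premise 2: packet loss increases → throughput decreases
Chain the implications: the middle term (packet loss increases) links the two.
Conclusion: If the network is congested, then throughput decreases.

If the network is congested, then throughput decreases.


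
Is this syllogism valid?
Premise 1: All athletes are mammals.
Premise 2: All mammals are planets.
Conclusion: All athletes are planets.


Premise 1: All athletes are mammals.
Premise 2: All mammals are planets.
Conclusion: All athletes are planets.
Barbara syllogism (AAA-1): All A are B, All B are C → All A are C.
Middle term (mammals) distributed in premise 2.

Valid


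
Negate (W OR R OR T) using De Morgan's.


De Morgan's law: ¬(P ∨ Q ∨ R) ≡ ¬P ∧ ¬Q ∧ ¬R
¬(W ∨ R ∨ T) = ¬W ∧ ¬R ∧ ¬T

¬W ∧ ¬R ∧ ¬T


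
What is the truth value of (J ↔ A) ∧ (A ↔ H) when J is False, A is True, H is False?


J = False, A = True, H = False
Step 1: J ↔ A is true when J and A have the same value. Result: False
Step 2: A ↔ H is true when A and H have the same value. Result: False
Step 3: False ∧ False = False

False


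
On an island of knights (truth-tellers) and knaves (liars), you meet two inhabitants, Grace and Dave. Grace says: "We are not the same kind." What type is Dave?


Grace says: "We are not the same kind."
Case 1: Grace is a Knight (truth-teller)
  Statement is true → they ARE different → Dave is a Knave
Case 2: Grace is a Knave (liar)
  Statement is false → they are NOT different → Dave is a Knave
In both cases, Dave is a Knave.

Knave


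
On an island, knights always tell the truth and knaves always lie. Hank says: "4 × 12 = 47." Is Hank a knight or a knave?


Statement: "4 × 12 = 47."
Actual: 4 × 12 = 48
Claimed: 47
Statement is FALSE → Hank lies → Knave

Knave


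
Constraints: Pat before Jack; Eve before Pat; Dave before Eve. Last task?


Constraints: Pat before Jack; Eve before Pat; Dave before Eve
The last task can have nothing scheduled after it, so it must never appear on the left of a 'before'.
Tasks appearing before some other task: Pat, Eve, Dave.
The only task not in that list is Jack → it is last.

Jack


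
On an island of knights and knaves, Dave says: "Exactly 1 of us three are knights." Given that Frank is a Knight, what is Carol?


Dave claims exactly 1 knights among Dave, Frank, Carol.
Given: Frank is a Knight.

Case 1: Dave is a Knight (tells truth)
  Then exactly 1 of the three are knights.
  Counting Dave, Frank: 2 knight(s) so far. Need -1 more → impossible.
Case 2: Dave is a Knave (lies)
  Then the count is NOT 1.
  If Carol = Knave, count = 1 = 1 → claim would be true, contradicts lie.
  If Carol = Knight, count = 2 ≠ 1 → lie confirmed ✓

Carol is a Knight.

Knight


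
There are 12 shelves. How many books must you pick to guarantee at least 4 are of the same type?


Pigeonhole: to guarantee k in one of n categories, need (k-1)×n + 1.
k = 4, n = 12
Minimum = (4-1) × 12 + 1 = 3 × 12 + 1

37


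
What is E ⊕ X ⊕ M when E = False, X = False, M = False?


E = False, X = False, M = False
Step 1: E ⊕ X = False XOR False = False
Step 2: False ⊕ M = False XOR False = False
XOR is true when an odd number of operands are true.

False


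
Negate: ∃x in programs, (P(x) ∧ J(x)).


Original: ∃x (P(x) ∧ J(x))
Rule: ¬∀→∃, ¬∃→∀, negate predicate.
Negation: ∀x (¬P(x) ∨ ¬J(x))

∀x (¬P(x) ∨ ¬J(x))


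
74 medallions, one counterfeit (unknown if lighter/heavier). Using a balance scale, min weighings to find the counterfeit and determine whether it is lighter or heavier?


Let n = 74. 148 possibilities (n medallions × lighter/heavier); each weighing has 3 outcomes.
Bound for k weighings: say the first weighing puts j medallions on each pan. If it tips, the 2j weighed medallions remain suspects (each with a known direction) and k-1 weighings give 3^(k-1) outcomes; 3^(k-1) is odd, so 2j ≤ 3^(k-1) - 1. If it balances, the n - 2j unweighed medallions remain with direction unknown: 2(n - 2j) ≤ 3^(k-1) - 1 by the same parity argument. Adding, n ≤ (3^(k-1) - 1) + (3^(k-1) - 1)/2 = (3^k - 3)/2, and the classical three-group strategy achieves this (3 medallions in 2 weighings, 12 in 3, 39 in 4, 120 in 5).
So we need the smallest k with (3^k - 3)/2 ≥ 74.
k = 4: (3^4 - 3)/2 = 39 < 74 ✗
k = 5: (3^5 - 3)/2 = 120 ≥ 74 ✓

5


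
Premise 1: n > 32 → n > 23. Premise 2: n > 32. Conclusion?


Modus ponens: P → Q, P ⊢ Q
P: n > 32
Q: n > 23
We have P → Q and P is true.
By modus ponens, Q must be true.

n > 23


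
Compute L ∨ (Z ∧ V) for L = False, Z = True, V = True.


L = False, Z = True, V = True
Step 1: Z ∧ V = True AND True = True
Step 2: L ∨ True = False OR True = True
AND evaluated first (higher precedence); then OR applied.

True


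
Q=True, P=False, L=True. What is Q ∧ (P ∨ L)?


Q = True, P = False, L = True
Expression: Q ∧ (P ∨ L)
Step 1: P ∨ L = False OR True = True
Step 2: Q ∧ (True) = True AND True = True

True


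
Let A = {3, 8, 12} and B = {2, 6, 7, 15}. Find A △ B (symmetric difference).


A = {3, 8, 12}
B = {2, 6, 7, 15}
Operation: symmetric difference
In A only: [3, 8, 12], in B only: [2, 6, 7, 15]

{2, 3, 6, 7, 8, 12, 15}


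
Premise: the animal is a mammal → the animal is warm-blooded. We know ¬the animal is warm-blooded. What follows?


Modus tollens: P → Q, ¬Q ⊢ ¬P
P: the animal is a mammal
Q: the animal is warm-blooded
We have P → Q and Q is false.
By modus tollens, P must be false.

It is not the case that the animal is a mammal


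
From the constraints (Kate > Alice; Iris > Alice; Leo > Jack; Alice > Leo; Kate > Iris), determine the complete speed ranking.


Constraints: Kate > Alice; Iris > Alice; Leo > Jack; Alice > Leo; Kate > Iris
Method: at each step, the next-highest is the one remaining person who never appears on the smaller side of a constraint between remaining people.
  Step 1: remaining {Kate, Jack, Alice, Leo, Iris}; on the smaller side: {Jack, Alice, Leo, Iris} → Kate is next (Kate > Alice; Kate > Iris).
  Step 2: remaining {Jack, Alice, Leo, Iris}; on the smaller side: {Jack, Alice, Leo} → Iris is next (Iris > Alice).
  Step 3: remaining {Jack, Alice, Leo}; on the smaller side: {Jack, Leo} → Alice is next (Alice > Leo).
  Step 4: remaining {Jack, Leo}; on the smaller side: {Jack} → Leo is next (Leo > Jack).
  Step 5: only Jack remains → lowest.
Final ranking (highest to lowest):

Kate > Iris > Alice > Leo > Jack


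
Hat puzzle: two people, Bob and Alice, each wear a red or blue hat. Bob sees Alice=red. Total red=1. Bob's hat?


Total red = 1, Alice = red
Red accounted for: 1
Remaining for Bob: 0
Bob's hat is blue.

blue


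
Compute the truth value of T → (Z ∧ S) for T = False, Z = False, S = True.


T = False, Z = False, S = True
Step 1: Z ∧ S = False AND True = False
Step 2: T → (False): false only when T=True and consequent=False.
Result: True

True


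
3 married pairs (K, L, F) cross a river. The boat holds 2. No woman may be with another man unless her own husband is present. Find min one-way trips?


Label couples K, L, F (H = husband, W = wife).
Counting alone: 6 people, the boat carries 2 and someone must bring it back, so each round trip nets at most +1 on the far side until the last crossing → at least 9 trips. The jealousy constraint makes 9 impossible; the shortest valid schedule has 11:
1. WK+WL →  (far: WK,WL; near: HK,HL,HF,WF)
2. WK ←       (far: WL; near: HK,HL,HF,WK,WF)
3. WK+WF →  (far: WK,WL,WF; near: HK,HL,HF)
4. WK ←       (far: WL,WF; near: HK,HL,HF,WK)
5. HL+HF →  (far: HL,WL,HF,WF; near: HK,WK)
6. HL+WL ←  (far: HF,WF; near: HK,WK,HL,WL)
7. HK+HL →  (far: HK,HL,HF,WF; near: WK,WL)
8. WF ←       (far: HK,HL,HF; near: WK,WL,WF)
9. WK+WL →  (far: HK,WK,HL,WL,HF; near: WF)
10. HF ←      (far: HK,WK,HL,WL; near: HF,WF)
11. HF+WF → (far: all six; near: empty)
In every state each wife is either with her husband or with no other man.
Minimum trips = 11

11


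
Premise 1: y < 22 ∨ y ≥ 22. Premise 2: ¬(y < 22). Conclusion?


Disjunctive syllogism: P ∨ Q, ¬P ⊢ Q
Disjunction: y < 22 ∨ y ≥ 22
We know it is not the case that y < 22.
By disjunctive syllogism, the other disjunct must be true.

y ≥ 22


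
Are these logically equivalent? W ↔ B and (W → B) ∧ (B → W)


Expression 1: W ↔ B
Expression 2: (W → B) ∧ (B → W)
Truth table (W B | Expr1 Expr2):
  T T |   T     T
  T F |   F     F
  F T |   F     F
  F F |   T     T
All 4 rows agree, so the expressions are logically equivalent.

Yes


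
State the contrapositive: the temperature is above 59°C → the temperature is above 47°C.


Original: If the temperature is above 59°C, then the temperature is above 47°C
Contrapositive: If ¬Q, then ¬P
Negate Q: not (the temperature is above 47°C)
Negate P: not (the temperature is above 59°C)

If not (the temperature is above 47°C), then not (the temperature is above 59°C).


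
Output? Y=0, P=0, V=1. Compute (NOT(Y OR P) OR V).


Y OR P = 0
NOT(0) = 1
1 OR 1 = 1

1


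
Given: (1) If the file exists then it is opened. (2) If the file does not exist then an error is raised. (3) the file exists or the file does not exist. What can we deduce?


Constructive dilemma: (P → Q) ∧ (R → S), P ∨ R ⊢ Q ∨ S
Premise 1: the file exists → it is opened
Premise 2: the file does not exist → an error is raised
Premise 3: the file exists ∨ the file does not exist
Case 1: Assuming the file exists, then by Premise 1, it is opened.
Case 2: Assuming the file does not exist, then by Premise 2, an error is raised.
Since one of the file exists or the file does not exist must hold, we get it is opened or an error is raised.

It is opened or an error is raised.


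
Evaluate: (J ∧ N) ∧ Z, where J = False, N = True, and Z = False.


J = False, N = True, Z = False
Step 1: J ∧ N = False AND True = False
Step 2: False ∧ Z = False AND False = False
AND is true only when ALL operands are true.

False


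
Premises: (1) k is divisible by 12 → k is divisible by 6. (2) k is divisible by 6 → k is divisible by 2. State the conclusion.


Hypothetical syllogism: P → Q, Q → R ⊢ P → R
Premise 1: k is divisible by 12 → k is divisible by 6
Premise 2: k is divisible by 6 → k is divisible by 2
Chain the implications: the middle term (k is divisible by 6) links the two.
Conclusion: If k is divisible by 12, then k is divisible by 2.

If k is divisible by 12, then k is divisible by 2.


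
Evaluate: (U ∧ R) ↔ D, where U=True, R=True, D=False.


U = True, R = True, D = False
Expression: (U ∧ R) ↔ D
Step 1: U ∧ R = True AND True = True
Step 2: (True) ↔ D = (True iff False) = False

False


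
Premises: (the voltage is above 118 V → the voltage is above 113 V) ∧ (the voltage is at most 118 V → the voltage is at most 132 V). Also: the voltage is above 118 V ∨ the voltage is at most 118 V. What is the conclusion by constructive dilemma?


Constructive dilemma: (P → Q) ∧ (R → S), P ∨ R ⊢ Q ∨ S
Premise 1: the voltage is above 118 V → the voltage is above 113 V
Premise 2: the voltage is at most 118 V → the voltage is at most 132 V
Premise 3: the voltage is above 118 V ∨ the voltage is at most 118 V
Case 1: Assuming the voltage is above 118 V, then by Premise 1, the voltage is above 113 V.
Case 2: Assuming the voltage is at most 118 V, then by Premise 2, the voltage is at most 132 V.
Since one of the voltage is above 118 V or the voltage is at most 118 V must hold, we get the voltage is above 113 V or the voltage is at most 132 V.

The voltage is above 113 V or the voltage is at most 132 V.


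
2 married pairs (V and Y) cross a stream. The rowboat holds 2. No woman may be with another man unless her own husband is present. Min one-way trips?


Label couples V and Y.
1. WV+WY → (far: WV,WY; near: HV,HY)
2. WV ←   (far: WY; near: HV,HY,WV)
3. HV+HY → (far: HV,HY,WY; near: WV)
4. HV ←   (far: HY,WY; near: HV,WV)  — HV returns, since WV is alone on near bank
5. HV+WV → (far: all four; near: empty)
Every state respects the constraint.
Minimum trips = 5

5


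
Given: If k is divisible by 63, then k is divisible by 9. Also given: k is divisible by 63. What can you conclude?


Modus ponens: P → Q, P ⊢ Q
P: k is divisible by 63
Q: k is divisible by 9
We have P → Q and P is true.
By modus ponens, Q must be true.

k is divisible by 9


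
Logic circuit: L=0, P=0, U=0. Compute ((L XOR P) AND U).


L XOR P = 0^0 = 0
0 AND 0 = 0

0


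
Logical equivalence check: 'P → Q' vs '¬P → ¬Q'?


Expression 1: P → Q
Expression 2: ¬P → ¬Q
Truth table (P Q | Expr1 Expr2):
  T T |   T     T
  T F |   F     T   ← differ
  F T |   T     F   ← differ
  F F |   T     T
Counterexample: P=T, Q=F gives Expr1 = F but Expr2 = T, so the expressions are NOT logically equivalent.

No


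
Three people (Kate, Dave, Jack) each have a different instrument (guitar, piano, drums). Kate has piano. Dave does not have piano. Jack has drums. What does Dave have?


From clues:
  Jack → drums
  Kate → piano
By elimination, Dave gets the remaining.

guitar


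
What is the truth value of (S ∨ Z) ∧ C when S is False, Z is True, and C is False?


S = False, Z = True, C = False
Step 1: S ∨ Z = False OR True = True
Step 2: True ∧ C = True AND False = False
OR is true when at least one operand is true; AND requires both.

False


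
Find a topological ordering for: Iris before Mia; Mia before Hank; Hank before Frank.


Constraints: Iris before Mia; Mia before Hank; Hank before Frank
Method: repeatedly schedule the remaining task that has no remaining task required before it.
  Step 1: remaining {Iris, Frank, Mia, Hank}; every task except Iris still has a predecessor pending → schedule Iris.
  Step 2: remaining {Frank, Mia, Hank}; every task except Mia still has a predecessor pending → schedule Mia.
  Step 3: remaining {Frank, Hank}; every task except Hank still has a predecessor pending → schedule Hank.
  Step 4: only Frank remains → schedule Frank.
Resulting order:

Iris → Mia → Hank → Frank


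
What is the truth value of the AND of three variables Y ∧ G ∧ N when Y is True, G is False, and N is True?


Y = True, G = False, N = True
Step 1: Y ∧ G = True AND False = False
Step 2: (False) ∧ N = (False) AND True = False
AND is true only when ALL operands are true.

False


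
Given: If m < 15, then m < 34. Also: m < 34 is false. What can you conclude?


Modus tollens: P → Q, ¬Q ⊢ ¬P
P: m < 15
Q: m < 34
We have P → Q and Q is false.
By modus tollens, P must be false.

It is not the case that m < 15


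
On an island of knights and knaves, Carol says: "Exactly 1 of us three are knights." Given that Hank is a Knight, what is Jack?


Carol claims exactly 1 knights among Carol, Hank, Jack.
Given: Hank is a Knight.

Case 1: Carol is a Knight (tells truth)
  Then exactly 1 of the three are knights.
  Counting Carol, Hank: 2 knight(s) so far. Need -1 more → impossible.
Case 2: Carol is a Knave (lies)
  Then the count is NOT 1.
  If Jack = Knave, count = 1 = 1 → claim would be true, contradicts lie.
  If Jack = Knight, count = 2 ≠ 1 → lie confirmed ✓

Jack is a Knight.

Knight


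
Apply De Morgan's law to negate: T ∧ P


De Morgan's law: ¬(P ∧ Q) ≡ ¬P ∨ ¬Q
¬(T ∧ P) = ¬T ∨ ¬P

¬T ∨ ¬P


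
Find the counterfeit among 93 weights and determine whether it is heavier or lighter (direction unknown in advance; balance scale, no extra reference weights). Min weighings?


Let n = 93. 186 possibilities (n weights × lighter/heavier); each weighing has 3 outcomes.
Bound for k weighings: say the first weighing puts j weights on each pan. If it tips, the 2j weighed weights remain suspects (each with a known direction) and k-1 weighings give 3^(k-1) outcomes; 3^(k-1) is odd, so 2j ≤ 3^(k-1) - 1. If it balances, the n - 2j unweighed weights remain with direction unknown: 2(n - 2j) ≤ 3^(k-1) - 1 by the same parity argument. Adding, n ≤ (3^(k-1) - 1) + (3^(k-1) - 1)/2 = (3^k - 3)/2, and the classical three-group strategy achieves this (3 weights in 2 weighings, 12 in 3, 39 in 4, 120 in 5).
So we need the smallest k with (3^k - 3)/2 ≥ 93.
k = 4: (3^4 - 3)/2 = 39 < 93 ✗
k = 5: (3^5 - 3)/2 = 120 ≥ 93 ✓

5


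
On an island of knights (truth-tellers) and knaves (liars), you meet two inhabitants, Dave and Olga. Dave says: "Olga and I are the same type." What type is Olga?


Dave says: "Olga and I are the same type."
Case 1: Dave is a Knight (truth-teller)
  Statement is true → they ARE the same → Olga is also a Knight
Case 2: Dave is a Knave (liar)
  Statement is false → they are NOT the same → Olga is a Knight
In both cases, Olga is a Knight.

Knight


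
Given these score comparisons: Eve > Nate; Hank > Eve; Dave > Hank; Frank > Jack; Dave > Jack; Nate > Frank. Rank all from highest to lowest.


Constraints: Eve > Nate; Hank > Eve; Dave > Hank; Frank > Jack; Dave > Jack; Nate > Frank
Method: at each step, the next-highest is the one remaining person who never appears on the smaller side of a constraint between remaining people.
  Step 1: remaining {Frank, Hank, Nate, Jack, Dave, Eve}; on the smaller side: {Frank, Hank, Nate, Jack, Eve} → Dave is next (Dave > Hank; Dave > Jack).
  Step 2: remaining {Frank, Hank, Nate, Jack, Eve}; on the smaller side: {Frank, Nate, Jack, Eve} → Hank is next (Hank > Eve).
  Step 3: remaining {Frank, Nate, Jack, Eve}; on the smaller side: {Frank, Nate, Jack} → Eve is next (Eve > Nate).
  Step 4: remaining {Frank, Nate, Jack}; on the smaller side: {Frank, Jack} → Nate is next (Nate > Frank).
  Step 5: remaining {Frank, Jack}; on the smaller side: {Jack} → Frank is next (Frank > Jack).
  Step 6: only Jack remains → lowest.
Final ranking (highest to lowest):

Dave > Hank > Eve > Nate > Frank > Jack
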